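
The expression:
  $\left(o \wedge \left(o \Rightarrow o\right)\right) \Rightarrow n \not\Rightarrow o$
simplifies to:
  $\neg o$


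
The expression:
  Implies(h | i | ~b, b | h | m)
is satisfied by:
  {b: True, m: True, h: True}
  {b: True, m: True, h: False}
  {b: True, h: True, m: False}
  {b: True, h: False, m: False}
  {m: True, h: True, b: False}
  {m: True, h: False, b: False}
  {h: True, m: False, b: False}


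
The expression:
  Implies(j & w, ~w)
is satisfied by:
  {w: False, j: False}
  {j: True, w: False}
  {w: True, j: False}


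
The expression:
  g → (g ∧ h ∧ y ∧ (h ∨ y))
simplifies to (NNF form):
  (h ∧ y) ∨ ¬g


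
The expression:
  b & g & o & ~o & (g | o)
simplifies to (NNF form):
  False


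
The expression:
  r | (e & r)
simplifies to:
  r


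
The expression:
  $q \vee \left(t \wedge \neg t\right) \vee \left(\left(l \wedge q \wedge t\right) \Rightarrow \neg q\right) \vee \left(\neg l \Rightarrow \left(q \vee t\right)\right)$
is always true.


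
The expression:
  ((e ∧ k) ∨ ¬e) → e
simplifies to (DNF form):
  e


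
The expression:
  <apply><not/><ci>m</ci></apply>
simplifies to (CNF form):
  <apply><not/><ci>m</ci></apply>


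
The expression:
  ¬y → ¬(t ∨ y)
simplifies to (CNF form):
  y ∨ ¬t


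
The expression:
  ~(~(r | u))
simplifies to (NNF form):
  r | u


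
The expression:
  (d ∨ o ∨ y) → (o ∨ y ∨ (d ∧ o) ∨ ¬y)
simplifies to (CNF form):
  True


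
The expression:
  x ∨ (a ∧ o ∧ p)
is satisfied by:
  {a: True, x: True, p: True, o: True}
  {a: True, x: True, p: True, o: False}
  {a: True, x: True, o: True, p: False}
  {a: True, x: True, o: False, p: False}
  {x: True, p: True, o: True, a: False}
  {x: True, p: True, o: False, a: False}
  {x: True, p: False, o: True, a: False}
  {x: True, p: False, o: False, a: False}
  {a: True, p: True, o: True, x: False}


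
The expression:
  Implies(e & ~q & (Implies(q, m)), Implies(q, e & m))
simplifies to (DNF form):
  True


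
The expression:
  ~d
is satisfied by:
  {d: False}


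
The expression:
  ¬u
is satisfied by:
  {u: False}


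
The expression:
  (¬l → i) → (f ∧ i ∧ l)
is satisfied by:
  {f: True, l: False, i: False}
  {f: False, l: False, i: False}
  {i: True, l: True, f: True}


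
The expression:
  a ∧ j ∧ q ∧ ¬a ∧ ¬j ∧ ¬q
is never true.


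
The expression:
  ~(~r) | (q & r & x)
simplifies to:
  r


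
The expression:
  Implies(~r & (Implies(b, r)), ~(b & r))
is always true.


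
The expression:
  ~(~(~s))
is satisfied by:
  {s: False}


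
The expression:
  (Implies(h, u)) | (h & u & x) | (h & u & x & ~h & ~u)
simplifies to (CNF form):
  u | ~h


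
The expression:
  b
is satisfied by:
  {b: True}


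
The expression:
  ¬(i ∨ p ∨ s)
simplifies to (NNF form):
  ¬i ∧ ¬p ∧ ¬s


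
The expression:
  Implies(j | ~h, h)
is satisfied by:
  {h: True}


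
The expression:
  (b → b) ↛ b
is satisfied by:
  {b: False}


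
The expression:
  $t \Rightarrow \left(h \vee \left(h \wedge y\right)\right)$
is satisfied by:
  {h: True, t: False}
  {t: False, h: False}
  {t: True, h: True}


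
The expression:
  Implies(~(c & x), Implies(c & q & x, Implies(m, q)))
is always true.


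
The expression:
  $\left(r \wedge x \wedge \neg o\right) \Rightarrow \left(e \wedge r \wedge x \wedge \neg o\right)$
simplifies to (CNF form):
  $e \vee o \vee \neg r \vee \neg x$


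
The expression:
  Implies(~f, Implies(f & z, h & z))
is always true.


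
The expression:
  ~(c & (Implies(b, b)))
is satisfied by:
  {c: False}


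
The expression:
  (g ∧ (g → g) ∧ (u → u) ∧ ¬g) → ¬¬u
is always true.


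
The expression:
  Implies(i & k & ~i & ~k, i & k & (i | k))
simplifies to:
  True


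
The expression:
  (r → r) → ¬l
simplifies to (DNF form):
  ¬l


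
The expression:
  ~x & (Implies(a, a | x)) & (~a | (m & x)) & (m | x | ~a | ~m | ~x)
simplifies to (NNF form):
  ~a & ~x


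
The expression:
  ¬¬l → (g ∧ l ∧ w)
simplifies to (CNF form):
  (g ∨ ¬l) ∧ (w ∨ ¬l)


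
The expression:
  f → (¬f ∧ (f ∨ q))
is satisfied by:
  {f: False}


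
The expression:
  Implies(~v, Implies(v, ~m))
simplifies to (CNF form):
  True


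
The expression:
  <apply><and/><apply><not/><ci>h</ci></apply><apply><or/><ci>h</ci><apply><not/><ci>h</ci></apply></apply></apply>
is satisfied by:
  {h: False}


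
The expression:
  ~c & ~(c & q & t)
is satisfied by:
  {c: False}


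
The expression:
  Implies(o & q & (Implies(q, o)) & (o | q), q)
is always true.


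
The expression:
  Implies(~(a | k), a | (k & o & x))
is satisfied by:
  {a: True, k: True}
  {a: True, k: False}
  {k: True, a: False}


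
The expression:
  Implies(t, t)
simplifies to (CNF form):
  True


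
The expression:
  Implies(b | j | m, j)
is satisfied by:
  {j: True, b: False, m: False}
  {m: True, j: True, b: False}
  {j: True, b: True, m: False}
  {m: True, j: True, b: True}
  {m: False, b: False, j: False}


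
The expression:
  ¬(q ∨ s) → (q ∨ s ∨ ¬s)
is always true.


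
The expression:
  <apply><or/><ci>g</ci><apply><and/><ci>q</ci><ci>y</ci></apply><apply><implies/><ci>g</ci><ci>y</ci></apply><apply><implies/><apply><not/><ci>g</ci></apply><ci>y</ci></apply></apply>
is always true.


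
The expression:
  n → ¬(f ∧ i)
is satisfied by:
  {n: False, i: False, f: False}
  {f: True, n: False, i: False}
  {i: True, n: False, f: False}
  {f: True, i: True, n: False}
  {n: True, f: False, i: False}
  {f: True, n: True, i: False}
  {i: True, n: True, f: False}


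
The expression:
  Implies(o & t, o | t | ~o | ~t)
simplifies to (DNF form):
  True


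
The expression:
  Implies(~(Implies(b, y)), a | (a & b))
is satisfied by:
  {a: True, y: True, b: False}
  {a: True, b: False, y: False}
  {y: True, b: False, a: False}
  {y: False, b: False, a: False}
  {a: True, y: True, b: True}
  {a: True, b: True, y: False}
  {y: True, b: True, a: False}


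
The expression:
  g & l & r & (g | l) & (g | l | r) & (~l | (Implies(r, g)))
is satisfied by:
  {r: True, g: True, l: True}


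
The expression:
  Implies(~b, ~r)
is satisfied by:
  {b: True, r: False}
  {r: False, b: False}
  {r: True, b: True}


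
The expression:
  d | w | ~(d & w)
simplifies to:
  True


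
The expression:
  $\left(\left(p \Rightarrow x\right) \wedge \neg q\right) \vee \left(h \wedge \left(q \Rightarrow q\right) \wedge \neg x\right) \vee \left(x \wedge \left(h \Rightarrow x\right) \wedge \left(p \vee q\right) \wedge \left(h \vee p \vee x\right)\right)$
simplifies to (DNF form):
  $h \vee x \vee \left(\neg p \wedge \neg q\right)$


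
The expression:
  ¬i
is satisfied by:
  {i: False}


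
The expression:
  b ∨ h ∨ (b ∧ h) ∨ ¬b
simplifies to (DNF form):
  True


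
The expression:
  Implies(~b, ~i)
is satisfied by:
  {b: True, i: False}
  {i: False, b: False}
  {i: True, b: True}


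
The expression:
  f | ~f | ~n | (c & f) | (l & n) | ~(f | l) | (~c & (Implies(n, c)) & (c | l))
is always true.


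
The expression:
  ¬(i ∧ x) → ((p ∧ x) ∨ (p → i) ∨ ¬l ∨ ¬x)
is always true.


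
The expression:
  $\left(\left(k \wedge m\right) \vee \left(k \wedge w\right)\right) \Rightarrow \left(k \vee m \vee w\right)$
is always true.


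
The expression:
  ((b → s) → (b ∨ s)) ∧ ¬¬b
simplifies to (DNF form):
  b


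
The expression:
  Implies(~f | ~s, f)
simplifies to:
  f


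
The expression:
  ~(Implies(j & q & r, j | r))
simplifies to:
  False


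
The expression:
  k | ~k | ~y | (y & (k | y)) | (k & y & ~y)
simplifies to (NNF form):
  True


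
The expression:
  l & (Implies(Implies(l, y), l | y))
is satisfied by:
  {l: True}


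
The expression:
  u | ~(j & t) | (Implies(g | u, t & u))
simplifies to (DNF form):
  u | ~g | ~j | ~t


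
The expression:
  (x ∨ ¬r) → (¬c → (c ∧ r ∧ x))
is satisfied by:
  {r: True, c: True, x: False}
  {c: True, x: False, r: False}
  {r: True, c: True, x: True}
  {c: True, x: True, r: False}
  {r: True, x: False, c: False}


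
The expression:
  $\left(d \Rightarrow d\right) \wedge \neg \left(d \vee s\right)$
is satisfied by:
  {d: False, s: False}


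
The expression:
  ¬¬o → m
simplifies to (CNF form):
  m ∨ ¬o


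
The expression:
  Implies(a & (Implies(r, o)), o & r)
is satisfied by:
  {r: True, a: False}
  {a: False, r: False}
  {a: True, r: True}


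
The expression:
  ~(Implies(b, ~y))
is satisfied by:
  {b: True, y: True}


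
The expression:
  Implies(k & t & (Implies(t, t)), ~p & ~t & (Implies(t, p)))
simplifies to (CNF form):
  ~k | ~t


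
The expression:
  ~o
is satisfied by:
  {o: False}


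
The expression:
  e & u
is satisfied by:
  {e: True, u: True}


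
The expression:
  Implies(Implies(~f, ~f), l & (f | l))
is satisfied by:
  {l: True}


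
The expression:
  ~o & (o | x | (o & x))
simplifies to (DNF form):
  x & ~o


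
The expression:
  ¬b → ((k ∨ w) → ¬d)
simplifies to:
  b ∨ (¬k ∧ ¬w) ∨ ¬d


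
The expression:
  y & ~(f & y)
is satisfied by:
  {y: True, f: False}


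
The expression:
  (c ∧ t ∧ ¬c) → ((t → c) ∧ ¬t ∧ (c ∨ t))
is always true.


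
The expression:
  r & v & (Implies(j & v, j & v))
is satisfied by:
  {r: True, v: True}


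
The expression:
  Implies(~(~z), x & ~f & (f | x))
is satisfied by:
  {x: True, f: False, z: False}
  {f: False, z: False, x: False}
  {x: True, f: True, z: False}
  {f: True, x: False, z: False}
  {z: True, x: True, f: False}


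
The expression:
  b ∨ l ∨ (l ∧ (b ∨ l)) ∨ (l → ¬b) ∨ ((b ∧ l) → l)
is always true.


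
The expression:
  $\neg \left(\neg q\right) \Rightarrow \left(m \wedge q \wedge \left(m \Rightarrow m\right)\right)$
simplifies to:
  $m \vee \neg q$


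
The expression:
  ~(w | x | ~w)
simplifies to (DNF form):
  False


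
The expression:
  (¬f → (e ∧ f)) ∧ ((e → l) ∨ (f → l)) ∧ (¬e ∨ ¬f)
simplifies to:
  f ∧ ¬e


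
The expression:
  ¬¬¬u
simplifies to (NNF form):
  ¬u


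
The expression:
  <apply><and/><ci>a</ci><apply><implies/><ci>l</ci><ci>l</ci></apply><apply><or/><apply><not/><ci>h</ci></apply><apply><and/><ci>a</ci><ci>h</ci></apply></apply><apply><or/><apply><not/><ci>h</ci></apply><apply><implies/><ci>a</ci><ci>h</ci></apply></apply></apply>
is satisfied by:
  {a: True}


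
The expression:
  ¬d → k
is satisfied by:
  {d: True, k: True}
  {d: True, k: False}
  {k: True, d: False}


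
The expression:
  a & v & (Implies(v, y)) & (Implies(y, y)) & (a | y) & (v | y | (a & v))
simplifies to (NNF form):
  a & v & y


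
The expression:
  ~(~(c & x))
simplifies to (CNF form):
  c & x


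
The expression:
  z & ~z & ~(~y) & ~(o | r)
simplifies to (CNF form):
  False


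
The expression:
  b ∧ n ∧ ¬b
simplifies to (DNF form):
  False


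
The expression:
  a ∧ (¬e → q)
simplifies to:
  a ∧ (e ∨ q)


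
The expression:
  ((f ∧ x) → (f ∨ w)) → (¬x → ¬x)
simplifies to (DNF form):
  True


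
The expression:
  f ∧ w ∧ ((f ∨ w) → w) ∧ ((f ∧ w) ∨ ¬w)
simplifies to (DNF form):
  f ∧ w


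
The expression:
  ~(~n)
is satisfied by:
  {n: True}


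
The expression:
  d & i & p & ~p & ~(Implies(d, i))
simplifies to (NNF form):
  False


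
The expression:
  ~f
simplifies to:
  ~f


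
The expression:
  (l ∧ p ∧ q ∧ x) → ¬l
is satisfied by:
  {l: False, q: False, p: False, x: False}
  {x: True, l: False, q: False, p: False}
  {p: True, l: False, q: False, x: False}
  {x: True, p: True, l: False, q: False}
  {q: True, x: False, l: False, p: False}
  {x: True, q: True, l: False, p: False}
  {p: True, q: True, x: False, l: False}
  {x: True, p: True, q: True, l: False}
  {l: True, p: False, q: False, x: False}
  {x: True, l: True, p: False, q: False}
  {p: True, l: True, x: False, q: False}
  {x: True, p: True, l: True, q: False}
  {q: True, l: True, p: False, x: False}
  {x: True, q: True, l: True, p: False}
  {p: True, q: True, l: True, x: False}


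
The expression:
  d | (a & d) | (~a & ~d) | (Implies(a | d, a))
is always true.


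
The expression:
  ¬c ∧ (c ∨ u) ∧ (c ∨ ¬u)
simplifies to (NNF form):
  False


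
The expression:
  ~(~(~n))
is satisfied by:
  {n: False}


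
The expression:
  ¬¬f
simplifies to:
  f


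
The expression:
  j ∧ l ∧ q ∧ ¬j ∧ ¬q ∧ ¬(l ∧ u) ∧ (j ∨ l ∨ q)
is never true.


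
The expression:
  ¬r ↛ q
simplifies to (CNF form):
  q ∨ ¬r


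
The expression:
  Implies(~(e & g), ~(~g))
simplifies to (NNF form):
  g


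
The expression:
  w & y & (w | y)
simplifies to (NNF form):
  w & y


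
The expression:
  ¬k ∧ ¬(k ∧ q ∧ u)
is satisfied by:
  {k: False}


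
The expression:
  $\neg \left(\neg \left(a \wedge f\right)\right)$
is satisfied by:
  {a: True, f: True}


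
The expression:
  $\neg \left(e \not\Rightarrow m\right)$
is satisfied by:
  {m: True, e: False}
  {e: False, m: False}
  {e: True, m: True}


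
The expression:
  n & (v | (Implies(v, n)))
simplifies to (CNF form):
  n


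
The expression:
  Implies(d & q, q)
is always true.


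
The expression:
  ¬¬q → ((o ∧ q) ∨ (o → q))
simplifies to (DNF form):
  True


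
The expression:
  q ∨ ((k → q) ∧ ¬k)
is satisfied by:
  {q: True, k: False}
  {k: False, q: False}
  {k: True, q: True}


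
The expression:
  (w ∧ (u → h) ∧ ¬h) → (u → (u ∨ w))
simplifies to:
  True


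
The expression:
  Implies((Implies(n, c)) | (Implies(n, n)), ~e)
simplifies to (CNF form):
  ~e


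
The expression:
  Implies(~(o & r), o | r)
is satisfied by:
  {r: True, o: True}
  {r: True, o: False}
  {o: True, r: False}


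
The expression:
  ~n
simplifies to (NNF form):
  ~n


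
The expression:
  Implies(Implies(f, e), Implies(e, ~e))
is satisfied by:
  {e: False}


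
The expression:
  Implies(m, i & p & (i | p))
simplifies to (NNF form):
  ~m | (i & p)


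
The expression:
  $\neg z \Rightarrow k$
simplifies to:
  $k \vee z$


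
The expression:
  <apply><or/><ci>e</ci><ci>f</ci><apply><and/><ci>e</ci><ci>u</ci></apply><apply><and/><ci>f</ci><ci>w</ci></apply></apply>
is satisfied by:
  {e: True, f: True}
  {e: True, f: False}
  {f: True, e: False}


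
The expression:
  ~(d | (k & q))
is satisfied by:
  {d: False, k: False, q: False}
  {q: True, d: False, k: False}
  {k: True, d: False, q: False}


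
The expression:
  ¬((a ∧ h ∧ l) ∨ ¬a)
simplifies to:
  a ∧ (¬h ∨ ¬l)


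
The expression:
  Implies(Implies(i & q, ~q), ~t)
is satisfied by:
  {q: True, i: True, t: False}
  {q: True, i: False, t: False}
  {i: True, q: False, t: False}
  {q: False, i: False, t: False}
  {q: True, t: True, i: True}


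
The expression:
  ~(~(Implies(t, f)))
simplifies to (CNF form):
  f | ~t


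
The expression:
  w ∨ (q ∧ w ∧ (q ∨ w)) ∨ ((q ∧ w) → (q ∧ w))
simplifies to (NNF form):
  True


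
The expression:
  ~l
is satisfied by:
  {l: False}


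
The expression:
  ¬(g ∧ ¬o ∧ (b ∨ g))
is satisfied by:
  {o: True, g: False}
  {g: False, o: False}
  {g: True, o: True}


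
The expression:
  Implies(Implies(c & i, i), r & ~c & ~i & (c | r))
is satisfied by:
  {r: True, i: False, c: False}


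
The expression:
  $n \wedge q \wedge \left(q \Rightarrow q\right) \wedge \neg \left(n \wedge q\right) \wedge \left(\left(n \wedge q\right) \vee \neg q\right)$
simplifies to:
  $\text{False}$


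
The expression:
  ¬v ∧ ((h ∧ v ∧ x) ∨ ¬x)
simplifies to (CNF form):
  ¬v ∧ ¬x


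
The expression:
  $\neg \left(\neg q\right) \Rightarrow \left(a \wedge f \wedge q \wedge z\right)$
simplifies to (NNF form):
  $\left(a \wedge f \wedge z\right) \vee \neg q$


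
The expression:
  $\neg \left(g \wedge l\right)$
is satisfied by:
  {l: False, g: False}
  {g: True, l: False}
  {l: True, g: False}


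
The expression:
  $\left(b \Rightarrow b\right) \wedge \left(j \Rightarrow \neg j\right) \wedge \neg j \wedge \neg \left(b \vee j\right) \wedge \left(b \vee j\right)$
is never true.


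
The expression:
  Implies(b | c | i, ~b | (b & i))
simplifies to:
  i | ~b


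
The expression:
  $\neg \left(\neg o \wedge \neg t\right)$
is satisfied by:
  {t: True, o: True}
  {t: True, o: False}
  {o: True, t: False}


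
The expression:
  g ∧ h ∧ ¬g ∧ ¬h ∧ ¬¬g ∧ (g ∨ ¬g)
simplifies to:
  False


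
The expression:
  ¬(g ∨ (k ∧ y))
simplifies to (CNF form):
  ¬g ∧ (¬k ∨ ¬y)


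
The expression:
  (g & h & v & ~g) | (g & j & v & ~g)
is never true.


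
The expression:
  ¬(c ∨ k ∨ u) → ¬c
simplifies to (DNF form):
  True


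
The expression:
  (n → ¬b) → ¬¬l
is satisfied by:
  {n: True, l: True, b: True}
  {n: True, l: True, b: False}
  {l: True, b: True, n: False}
  {l: True, b: False, n: False}
  {n: True, b: True, l: False}


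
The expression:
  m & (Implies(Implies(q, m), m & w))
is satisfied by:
  {m: True, w: True}


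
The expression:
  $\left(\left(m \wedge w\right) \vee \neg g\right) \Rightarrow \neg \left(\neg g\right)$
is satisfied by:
  {g: True}


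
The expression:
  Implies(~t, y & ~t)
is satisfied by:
  {y: True, t: True}
  {y: True, t: False}
  {t: True, y: False}


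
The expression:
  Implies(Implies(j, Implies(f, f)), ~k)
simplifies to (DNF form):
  ~k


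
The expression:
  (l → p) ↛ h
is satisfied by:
  {p: True, h: False, l: False}
  {h: False, l: False, p: False}
  {p: True, l: True, h: False}


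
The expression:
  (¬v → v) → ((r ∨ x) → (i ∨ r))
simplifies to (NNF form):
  i ∨ r ∨ ¬v ∨ ¬x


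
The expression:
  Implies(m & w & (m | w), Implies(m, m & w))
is always true.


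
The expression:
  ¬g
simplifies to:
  ¬g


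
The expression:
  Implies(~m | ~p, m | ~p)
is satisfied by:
  {m: True, p: False}
  {p: False, m: False}
  {p: True, m: True}


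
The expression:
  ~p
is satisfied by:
  {p: False}


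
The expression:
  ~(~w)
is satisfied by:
  {w: True}


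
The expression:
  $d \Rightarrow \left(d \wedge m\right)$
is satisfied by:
  {m: True, d: False}
  {d: False, m: False}
  {d: True, m: True}


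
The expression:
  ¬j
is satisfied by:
  {j: False}


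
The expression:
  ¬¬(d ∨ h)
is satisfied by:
  {d: True, h: True}
  {d: True, h: False}
  {h: True, d: False}


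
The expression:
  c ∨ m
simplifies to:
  c ∨ m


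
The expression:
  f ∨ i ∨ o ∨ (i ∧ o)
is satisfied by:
  {i: True, o: True, f: True}
  {i: True, o: True, f: False}
  {i: True, f: True, o: False}
  {i: True, f: False, o: False}
  {o: True, f: True, i: False}
  {o: True, f: False, i: False}
  {f: True, o: False, i: False}


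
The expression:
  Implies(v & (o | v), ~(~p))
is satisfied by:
  {p: True, v: False}
  {v: False, p: False}
  {v: True, p: True}


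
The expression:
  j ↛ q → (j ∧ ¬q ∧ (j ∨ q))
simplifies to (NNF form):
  True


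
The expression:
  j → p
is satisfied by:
  {p: True, j: False}
  {j: False, p: False}
  {j: True, p: True}


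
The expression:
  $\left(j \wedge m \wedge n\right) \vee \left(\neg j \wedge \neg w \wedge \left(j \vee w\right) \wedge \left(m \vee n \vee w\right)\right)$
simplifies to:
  $j \wedge m \wedge n$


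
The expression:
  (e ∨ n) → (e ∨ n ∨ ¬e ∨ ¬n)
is always true.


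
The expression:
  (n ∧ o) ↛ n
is never true.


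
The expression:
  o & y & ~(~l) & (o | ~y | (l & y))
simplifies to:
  l & o & y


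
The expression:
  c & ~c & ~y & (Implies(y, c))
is never true.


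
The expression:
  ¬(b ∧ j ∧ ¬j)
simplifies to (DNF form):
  True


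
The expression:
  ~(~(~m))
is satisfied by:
  {m: False}


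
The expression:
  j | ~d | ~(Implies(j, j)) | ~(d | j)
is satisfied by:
  {j: True, d: False}
  {d: False, j: False}
  {d: True, j: True}


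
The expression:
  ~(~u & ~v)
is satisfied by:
  {v: True, u: True}
  {v: True, u: False}
  {u: True, v: False}


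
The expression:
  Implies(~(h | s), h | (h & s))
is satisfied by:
  {s: True, h: True}
  {s: True, h: False}
  {h: True, s: False}


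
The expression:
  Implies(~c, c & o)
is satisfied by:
  {c: True}


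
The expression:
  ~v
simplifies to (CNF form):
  ~v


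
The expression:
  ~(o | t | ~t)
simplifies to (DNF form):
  False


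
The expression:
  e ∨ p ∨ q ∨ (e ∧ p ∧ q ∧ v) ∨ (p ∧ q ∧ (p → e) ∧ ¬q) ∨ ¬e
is always true.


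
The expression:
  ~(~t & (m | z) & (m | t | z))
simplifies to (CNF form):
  (t | ~m) & (t | ~z)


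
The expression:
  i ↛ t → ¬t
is always true.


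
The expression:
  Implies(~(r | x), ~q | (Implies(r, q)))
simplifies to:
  True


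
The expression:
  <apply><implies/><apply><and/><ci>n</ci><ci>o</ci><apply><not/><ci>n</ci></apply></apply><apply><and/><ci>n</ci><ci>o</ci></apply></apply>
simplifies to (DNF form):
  <true/>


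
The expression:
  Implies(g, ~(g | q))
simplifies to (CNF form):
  ~g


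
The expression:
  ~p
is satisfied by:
  {p: False}


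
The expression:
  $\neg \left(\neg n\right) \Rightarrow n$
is always true.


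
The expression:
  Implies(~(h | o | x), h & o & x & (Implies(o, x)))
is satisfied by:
  {x: True, o: True, h: True}
  {x: True, o: True, h: False}
  {x: True, h: True, o: False}
  {x: True, h: False, o: False}
  {o: True, h: True, x: False}
  {o: True, h: False, x: False}
  {h: True, o: False, x: False}


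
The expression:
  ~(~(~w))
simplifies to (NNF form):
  ~w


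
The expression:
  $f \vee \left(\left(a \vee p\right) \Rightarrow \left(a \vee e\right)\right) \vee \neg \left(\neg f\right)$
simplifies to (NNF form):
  $a \vee e \vee f \vee \neg p$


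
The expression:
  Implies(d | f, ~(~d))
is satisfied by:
  {d: True, f: False}
  {f: False, d: False}
  {f: True, d: True}


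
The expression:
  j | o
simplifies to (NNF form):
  j | o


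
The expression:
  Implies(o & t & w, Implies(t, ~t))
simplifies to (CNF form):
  ~o | ~t | ~w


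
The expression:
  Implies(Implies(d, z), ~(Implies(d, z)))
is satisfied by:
  {d: True, z: False}


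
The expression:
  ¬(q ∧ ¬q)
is always true.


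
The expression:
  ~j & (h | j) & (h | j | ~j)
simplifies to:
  h & ~j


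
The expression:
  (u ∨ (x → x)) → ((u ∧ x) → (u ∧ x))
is always true.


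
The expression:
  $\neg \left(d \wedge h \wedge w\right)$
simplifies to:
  $\neg d \vee \neg h \vee \neg w$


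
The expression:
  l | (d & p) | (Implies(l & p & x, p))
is always true.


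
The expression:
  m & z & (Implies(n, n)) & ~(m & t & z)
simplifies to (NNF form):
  m & z & ~t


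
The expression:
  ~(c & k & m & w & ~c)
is always true.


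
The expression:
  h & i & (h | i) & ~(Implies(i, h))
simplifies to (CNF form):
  False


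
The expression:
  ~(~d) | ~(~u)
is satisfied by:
  {d: True, u: True}
  {d: True, u: False}
  {u: True, d: False}


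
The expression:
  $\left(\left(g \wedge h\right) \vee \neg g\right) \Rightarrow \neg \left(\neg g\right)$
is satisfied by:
  {g: True}


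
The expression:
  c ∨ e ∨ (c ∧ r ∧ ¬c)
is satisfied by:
  {c: True, e: True}
  {c: True, e: False}
  {e: True, c: False}


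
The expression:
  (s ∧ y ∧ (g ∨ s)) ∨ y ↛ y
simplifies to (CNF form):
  s ∧ y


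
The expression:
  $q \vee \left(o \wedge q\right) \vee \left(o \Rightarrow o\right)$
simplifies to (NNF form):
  $\text{True}$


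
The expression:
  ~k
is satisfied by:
  {k: False}


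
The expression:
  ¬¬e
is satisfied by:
  {e: True}


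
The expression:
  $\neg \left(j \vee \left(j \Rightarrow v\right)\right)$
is never true.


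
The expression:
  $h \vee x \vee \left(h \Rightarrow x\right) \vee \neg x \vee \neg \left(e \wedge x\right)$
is always true.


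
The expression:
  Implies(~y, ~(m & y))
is always true.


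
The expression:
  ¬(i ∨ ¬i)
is never true.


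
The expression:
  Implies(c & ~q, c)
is always true.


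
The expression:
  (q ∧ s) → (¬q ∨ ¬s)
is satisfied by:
  {s: False, q: False}
  {q: True, s: False}
  {s: True, q: False}


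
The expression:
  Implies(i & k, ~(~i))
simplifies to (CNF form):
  True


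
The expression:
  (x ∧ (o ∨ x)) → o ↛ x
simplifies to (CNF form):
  ¬x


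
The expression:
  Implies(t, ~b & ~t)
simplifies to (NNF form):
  ~t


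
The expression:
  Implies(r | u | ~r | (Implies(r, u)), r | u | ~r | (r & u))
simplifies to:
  True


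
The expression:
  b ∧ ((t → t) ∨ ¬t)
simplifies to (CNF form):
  b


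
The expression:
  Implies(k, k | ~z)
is always true.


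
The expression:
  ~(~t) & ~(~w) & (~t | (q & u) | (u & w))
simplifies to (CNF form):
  t & u & w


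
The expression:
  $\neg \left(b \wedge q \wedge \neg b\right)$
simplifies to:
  $\text{True}$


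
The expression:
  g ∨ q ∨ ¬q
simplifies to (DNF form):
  True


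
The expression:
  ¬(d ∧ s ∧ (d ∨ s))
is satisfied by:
  {s: False, d: False}
  {d: True, s: False}
  {s: True, d: False}


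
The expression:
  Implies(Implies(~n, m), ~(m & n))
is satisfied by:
  {m: False, n: False}
  {n: True, m: False}
  {m: True, n: False}


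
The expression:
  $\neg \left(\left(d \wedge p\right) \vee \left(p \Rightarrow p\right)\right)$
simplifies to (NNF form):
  $\text{False}$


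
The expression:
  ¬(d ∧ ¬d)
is always true.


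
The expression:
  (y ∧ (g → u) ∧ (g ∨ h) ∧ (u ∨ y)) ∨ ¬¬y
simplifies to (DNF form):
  y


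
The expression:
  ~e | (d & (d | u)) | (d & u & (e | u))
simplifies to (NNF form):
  d | ~e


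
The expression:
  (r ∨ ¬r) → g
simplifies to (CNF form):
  g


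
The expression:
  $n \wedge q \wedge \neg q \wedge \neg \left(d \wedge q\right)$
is never true.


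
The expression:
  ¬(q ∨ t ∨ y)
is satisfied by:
  {q: False, y: False, t: False}


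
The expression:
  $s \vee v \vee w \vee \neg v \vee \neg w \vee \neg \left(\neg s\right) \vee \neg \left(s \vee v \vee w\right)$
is always true.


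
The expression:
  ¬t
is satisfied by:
  {t: False}


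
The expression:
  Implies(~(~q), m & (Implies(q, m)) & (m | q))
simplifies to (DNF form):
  m | ~q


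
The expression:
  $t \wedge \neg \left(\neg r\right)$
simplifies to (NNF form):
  $r \wedge t$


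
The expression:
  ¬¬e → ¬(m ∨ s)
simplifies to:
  (¬m ∧ ¬s) ∨ ¬e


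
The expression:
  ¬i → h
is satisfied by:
  {i: True, h: True}
  {i: True, h: False}
  {h: True, i: False}


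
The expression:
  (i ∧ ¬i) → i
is always true.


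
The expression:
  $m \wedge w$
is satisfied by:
  {m: True, w: True}


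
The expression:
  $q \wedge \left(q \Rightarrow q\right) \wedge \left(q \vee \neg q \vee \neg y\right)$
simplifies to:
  $q$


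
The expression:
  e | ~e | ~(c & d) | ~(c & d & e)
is always true.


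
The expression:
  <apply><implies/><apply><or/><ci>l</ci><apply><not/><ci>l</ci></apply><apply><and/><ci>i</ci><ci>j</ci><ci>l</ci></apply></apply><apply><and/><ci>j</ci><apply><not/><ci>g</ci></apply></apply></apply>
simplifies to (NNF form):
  <apply><and/><ci>j</ci><apply><not/><ci>g</ci></apply></apply>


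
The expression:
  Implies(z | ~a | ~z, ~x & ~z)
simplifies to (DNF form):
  ~x & ~z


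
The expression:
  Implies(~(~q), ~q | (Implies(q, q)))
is always true.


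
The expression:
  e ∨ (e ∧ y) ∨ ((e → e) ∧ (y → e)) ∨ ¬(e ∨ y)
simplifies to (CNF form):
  e ∨ ¬y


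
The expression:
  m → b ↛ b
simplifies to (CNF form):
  ¬m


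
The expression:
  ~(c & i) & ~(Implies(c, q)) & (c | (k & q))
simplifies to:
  c & ~i & ~q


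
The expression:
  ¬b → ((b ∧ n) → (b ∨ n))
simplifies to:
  True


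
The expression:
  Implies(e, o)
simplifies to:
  o | ~e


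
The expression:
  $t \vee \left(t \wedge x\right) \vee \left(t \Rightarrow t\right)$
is always true.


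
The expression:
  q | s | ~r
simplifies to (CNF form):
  q | s | ~r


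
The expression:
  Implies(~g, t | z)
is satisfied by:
  {t: True, z: True, g: True}
  {t: True, z: True, g: False}
  {t: True, g: True, z: False}
  {t: True, g: False, z: False}
  {z: True, g: True, t: False}
  {z: True, g: False, t: False}
  {g: True, z: False, t: False}


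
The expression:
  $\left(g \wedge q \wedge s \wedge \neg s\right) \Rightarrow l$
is always true.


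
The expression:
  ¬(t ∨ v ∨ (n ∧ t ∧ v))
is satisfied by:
  {v: False, t: False}


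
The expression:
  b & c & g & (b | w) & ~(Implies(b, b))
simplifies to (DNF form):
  False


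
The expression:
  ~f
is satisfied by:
  {f: False}


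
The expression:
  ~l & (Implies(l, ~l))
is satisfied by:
  {l: False}


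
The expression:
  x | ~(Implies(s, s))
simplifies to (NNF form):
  x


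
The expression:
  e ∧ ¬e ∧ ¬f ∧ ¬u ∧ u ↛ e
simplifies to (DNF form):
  False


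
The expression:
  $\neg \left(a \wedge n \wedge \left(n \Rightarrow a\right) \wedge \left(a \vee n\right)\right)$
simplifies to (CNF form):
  $\neg a \vee \neg n$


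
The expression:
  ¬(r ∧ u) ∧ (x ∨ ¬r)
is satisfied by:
  {x: True, r: False, u: False}
  {x: False, r: False, u: False}
  {u: True, x: True, r: False}
  {u: True, x: False, r: False}
  {r: True, x: True, u: False}


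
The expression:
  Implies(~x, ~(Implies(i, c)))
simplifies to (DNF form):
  x | (i & ~c)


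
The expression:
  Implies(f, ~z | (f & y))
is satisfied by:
  {y: True, z: False, f: False}
  {z: False, f: False, y: False}
  {f: True, y: True, z: False}
  {f: True, z: False, y: False}
  {y: True, z: True, f: False}
  {z: True, y: False, f: False}
  {f: True, z: True, y: True}


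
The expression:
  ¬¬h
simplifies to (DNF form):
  h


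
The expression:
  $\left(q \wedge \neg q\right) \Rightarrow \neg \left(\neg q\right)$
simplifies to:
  $\text{True}$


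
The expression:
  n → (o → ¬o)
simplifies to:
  ¬n ∨ ¬o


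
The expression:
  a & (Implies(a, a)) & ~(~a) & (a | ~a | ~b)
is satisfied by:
  {a: True}


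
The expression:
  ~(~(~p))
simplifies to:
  ~p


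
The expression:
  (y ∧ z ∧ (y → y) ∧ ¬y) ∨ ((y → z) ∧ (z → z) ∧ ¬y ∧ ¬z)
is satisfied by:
  {y: False, z: False}


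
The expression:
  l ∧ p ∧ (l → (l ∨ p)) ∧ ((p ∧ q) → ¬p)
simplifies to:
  l ∧ p ∧ ¬q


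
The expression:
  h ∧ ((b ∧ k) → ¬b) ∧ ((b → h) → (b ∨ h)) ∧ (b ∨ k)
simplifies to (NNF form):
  h ∧ (b ∨ k) ∧ (¬b ∨ ¬k)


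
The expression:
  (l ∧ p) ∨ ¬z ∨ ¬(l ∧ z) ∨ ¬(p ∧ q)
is always true.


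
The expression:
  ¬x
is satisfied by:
  {x: False}


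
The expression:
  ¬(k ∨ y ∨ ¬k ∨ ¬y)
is never true.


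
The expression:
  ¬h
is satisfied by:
  {h: False}


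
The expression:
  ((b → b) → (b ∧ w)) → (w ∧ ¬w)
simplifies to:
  ¬b ∨ ¬w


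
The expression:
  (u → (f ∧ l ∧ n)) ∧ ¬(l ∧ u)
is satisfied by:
  {u: False}


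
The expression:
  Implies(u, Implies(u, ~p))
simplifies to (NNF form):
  ~p | ~u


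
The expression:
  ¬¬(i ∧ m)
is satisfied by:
  {m: True, i: True}


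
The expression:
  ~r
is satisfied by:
  {r: False}


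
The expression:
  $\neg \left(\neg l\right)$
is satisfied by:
  {l: True}


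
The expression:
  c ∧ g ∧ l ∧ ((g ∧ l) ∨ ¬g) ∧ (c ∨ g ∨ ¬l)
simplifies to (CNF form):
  c ∧ g ∧ l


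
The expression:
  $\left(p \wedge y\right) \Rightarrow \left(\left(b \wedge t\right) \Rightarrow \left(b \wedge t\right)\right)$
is always true.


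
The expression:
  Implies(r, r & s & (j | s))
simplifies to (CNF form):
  s | ~r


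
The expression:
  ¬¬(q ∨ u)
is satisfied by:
  {q: True, u: True}
  {q: True, u: False}
  {u: True, q: False}


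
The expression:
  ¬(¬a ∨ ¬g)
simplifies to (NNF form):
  a ∧ g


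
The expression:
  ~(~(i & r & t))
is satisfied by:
  {t: True, i: True, r: True}


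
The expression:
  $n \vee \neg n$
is always true.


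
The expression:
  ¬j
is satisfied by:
  {j: False}


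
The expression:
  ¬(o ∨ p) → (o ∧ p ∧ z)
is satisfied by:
  {o: True, p: True}
  {o: True, p: False}
  {p: True, o: False}


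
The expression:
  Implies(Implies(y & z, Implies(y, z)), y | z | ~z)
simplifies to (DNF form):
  True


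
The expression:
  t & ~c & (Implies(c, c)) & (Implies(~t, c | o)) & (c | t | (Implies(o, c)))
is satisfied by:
  {t: True, c: False}


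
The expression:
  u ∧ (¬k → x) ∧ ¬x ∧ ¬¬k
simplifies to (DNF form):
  k ∧ u ∧ ¬x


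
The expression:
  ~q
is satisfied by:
  {q: False}


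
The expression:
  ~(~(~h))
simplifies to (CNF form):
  ~h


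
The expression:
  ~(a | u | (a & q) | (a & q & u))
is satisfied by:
  {u: False, a: False}


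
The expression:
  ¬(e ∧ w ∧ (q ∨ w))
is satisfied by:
  {w: False, e: False}
  {e: True, w: False}
  {w: True, e: False}


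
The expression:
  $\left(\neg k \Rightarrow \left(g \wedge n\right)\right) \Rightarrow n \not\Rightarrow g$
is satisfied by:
  {g: False, k: False, n: False}
  {n: True, g: False, k: False}
  {n: True, k: True, g: False}
  {g: True, k: False, n: False}


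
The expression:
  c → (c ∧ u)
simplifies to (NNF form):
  u ∨ ¬c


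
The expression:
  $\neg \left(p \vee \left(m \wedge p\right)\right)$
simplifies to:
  $\neg p$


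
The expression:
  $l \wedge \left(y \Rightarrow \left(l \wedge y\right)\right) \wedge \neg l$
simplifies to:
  $\text{False}$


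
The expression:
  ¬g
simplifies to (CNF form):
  ¬g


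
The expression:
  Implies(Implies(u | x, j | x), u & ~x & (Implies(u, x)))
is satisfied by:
  {u: True, x: False, j: False}


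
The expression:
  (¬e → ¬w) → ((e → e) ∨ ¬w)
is always true.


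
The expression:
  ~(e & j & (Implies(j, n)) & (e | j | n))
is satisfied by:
  {e: False, n: False, j: False}
  {j: True, e: False, n: False}
  {n: True, e: False, j: False}
  {j: True, n: True, e: False}
  {e: True, j: False, n: False}
  {j: True, e: True, n: False}
  {n: True, e: True, j: False}


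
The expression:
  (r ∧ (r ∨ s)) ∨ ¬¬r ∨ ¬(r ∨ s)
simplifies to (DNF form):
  r ∨ ¬s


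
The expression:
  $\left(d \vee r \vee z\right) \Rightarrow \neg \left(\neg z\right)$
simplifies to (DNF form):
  $z \vee \left(\neg d \wedge \neg r\right)$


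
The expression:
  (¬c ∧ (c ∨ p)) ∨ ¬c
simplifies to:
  ¬c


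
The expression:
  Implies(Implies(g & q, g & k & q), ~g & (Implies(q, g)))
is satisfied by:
  {k: False, q: False, g: False}
  {k: True, q: False, g: False}
  {q: True, g: True, k: False}


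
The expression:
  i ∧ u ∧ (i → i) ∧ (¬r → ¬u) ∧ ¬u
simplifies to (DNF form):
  False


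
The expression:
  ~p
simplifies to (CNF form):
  ~p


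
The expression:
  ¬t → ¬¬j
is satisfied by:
  {t: True, j: True}
  {t: True, j: False}
  {j: True, t: False}


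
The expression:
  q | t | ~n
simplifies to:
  q | t | ~n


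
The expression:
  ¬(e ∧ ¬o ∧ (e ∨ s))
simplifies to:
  o ∨ ¬e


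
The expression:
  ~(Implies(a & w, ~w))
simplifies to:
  a & w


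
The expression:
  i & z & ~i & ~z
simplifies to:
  False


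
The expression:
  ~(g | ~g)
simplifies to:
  False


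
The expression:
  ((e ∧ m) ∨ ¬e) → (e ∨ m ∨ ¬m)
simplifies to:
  True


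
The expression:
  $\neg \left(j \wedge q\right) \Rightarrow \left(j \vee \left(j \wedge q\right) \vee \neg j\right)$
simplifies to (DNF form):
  $\text{True}$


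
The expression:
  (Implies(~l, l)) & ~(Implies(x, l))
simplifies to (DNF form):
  False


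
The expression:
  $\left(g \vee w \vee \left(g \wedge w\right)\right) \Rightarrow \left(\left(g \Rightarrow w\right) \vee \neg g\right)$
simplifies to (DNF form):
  $w \vee \neg g$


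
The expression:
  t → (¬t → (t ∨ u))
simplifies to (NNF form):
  True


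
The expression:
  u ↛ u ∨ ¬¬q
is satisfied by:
  {q: True}


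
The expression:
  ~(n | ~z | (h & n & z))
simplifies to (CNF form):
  z & ~n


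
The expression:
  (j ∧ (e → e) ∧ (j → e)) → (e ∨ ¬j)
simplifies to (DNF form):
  True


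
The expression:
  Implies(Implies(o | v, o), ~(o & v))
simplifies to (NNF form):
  ~o | ~v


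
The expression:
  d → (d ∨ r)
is always true.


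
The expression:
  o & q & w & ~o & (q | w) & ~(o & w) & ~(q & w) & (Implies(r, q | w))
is never true.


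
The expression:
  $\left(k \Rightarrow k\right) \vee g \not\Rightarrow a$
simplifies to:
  $\text{True}$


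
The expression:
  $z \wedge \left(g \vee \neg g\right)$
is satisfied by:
  {z: True}


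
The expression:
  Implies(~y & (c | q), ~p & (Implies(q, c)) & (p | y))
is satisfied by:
  {y: True, c: False, q: False}
  {y: True, q: True, c: False}
  {y: True, c: True, q: False}
  {y: True, q: True, c: True}
  {q: False, c: False, y: False}


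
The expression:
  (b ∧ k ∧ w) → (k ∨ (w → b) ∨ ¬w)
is always true.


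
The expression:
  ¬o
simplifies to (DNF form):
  ¬o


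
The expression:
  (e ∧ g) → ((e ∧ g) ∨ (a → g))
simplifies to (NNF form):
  True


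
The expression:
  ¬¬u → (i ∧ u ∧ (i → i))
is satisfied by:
  {i: True, u: False}
  {u: False, i: False}
  {u: True, i: True}


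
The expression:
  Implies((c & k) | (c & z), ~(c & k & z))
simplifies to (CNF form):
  ~c | ~k | ~z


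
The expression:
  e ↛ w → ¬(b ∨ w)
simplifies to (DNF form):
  w ∨ ¬b ∨ ¬e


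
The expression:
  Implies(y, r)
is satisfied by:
  {r: True, y: False}
  {y: False, r: False}
  {y: True, r: True}


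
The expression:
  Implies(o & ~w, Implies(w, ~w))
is always true.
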